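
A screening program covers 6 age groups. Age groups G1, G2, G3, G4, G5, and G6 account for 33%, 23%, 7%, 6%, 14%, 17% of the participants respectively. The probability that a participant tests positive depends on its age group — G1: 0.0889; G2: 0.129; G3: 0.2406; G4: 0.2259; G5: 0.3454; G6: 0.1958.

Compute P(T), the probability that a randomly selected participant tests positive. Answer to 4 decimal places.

0.1710

P(T) = P(T|G1)·P(G1) + P(T|G2)·P(G2) + P(T|G3)·P(G3) + P(T|G4)·P(G4) + P(T|G5)·P(G5) + P(T|G6)·P(G6)
      = 0.0889·0.33 + 0.129·0.23 + 0.2406·0.07 + 0.2259·0.06 + 0.3454·0.14 + 0.1958·0.17
      = 0.029337 + 0.02967 + 0.016842 + 0.013554 + 0.048356 + 0.033286 = 0.171045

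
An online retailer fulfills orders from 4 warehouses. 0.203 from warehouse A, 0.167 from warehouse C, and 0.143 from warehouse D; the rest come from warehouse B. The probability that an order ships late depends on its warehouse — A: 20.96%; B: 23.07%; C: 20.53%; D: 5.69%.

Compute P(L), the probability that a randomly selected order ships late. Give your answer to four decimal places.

P(L) ≈ 0.1973

P(B) = 1 − (0.203 + 0.167 + 0.143) = 0.487.
P(L) = P(L|A)·P(A) + P(L|B)·P(B) + P(L|C)·P(C) + P(L|D)·P(D)
      = 0.2096·0.203 + 0.2307·0.487 + 0.2053·0.167 + 0.0569·0.143
      = 0.0425488 + 0.1123509 + 0.0342851 + 0.0081367 = 0.1973215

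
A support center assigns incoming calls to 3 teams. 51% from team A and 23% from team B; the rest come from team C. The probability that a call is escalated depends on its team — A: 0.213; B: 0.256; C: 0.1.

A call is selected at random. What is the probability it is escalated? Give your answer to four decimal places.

0.1935

P(C) = 1 − (0.51 + 0.23) = 0.26.
P(E) = P(E|A)·P(A) + P(E|B)·P(B) + P(E|C)·P(C)
      = 0.213·0.51 + 0.256·0.23 + 0.1·0.26
      = 0.10863 + 0.05888 + 0.026 = 0.19351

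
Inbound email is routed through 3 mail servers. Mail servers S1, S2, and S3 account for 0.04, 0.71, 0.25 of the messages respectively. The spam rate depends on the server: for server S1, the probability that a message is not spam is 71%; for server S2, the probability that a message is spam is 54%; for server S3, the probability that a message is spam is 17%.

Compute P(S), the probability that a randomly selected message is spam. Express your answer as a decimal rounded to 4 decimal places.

0.4375

P(S|S1) = 1 − 0.71 = 0.29.
Using total probability over the partition,
P(S) = P(S|S1)·P(S1) + P(S|S2)·P(S2) + P(S|S3)·P(S3)
      = 0.29·0.04 + 0.54·0.71 + 0.17·0.25
      = 0.0116 + 0.3834 + 0.0425 = 0.4375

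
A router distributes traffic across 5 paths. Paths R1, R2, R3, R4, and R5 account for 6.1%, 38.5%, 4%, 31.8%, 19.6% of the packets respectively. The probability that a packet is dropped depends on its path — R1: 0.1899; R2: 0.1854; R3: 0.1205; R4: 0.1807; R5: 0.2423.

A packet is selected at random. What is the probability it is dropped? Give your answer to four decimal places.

P(L) ≈ 0.1927

P(L) = P(L|R1)·P(R1) + P(L|R2)·P(R2) + P(L|R3)·P(R3) + P(L|R4)·P(R4) + P(L|R5)·P(R5)
      = 0.1899·0.061 + 0.1854·0.385 + 0.1205·0.04 + 0.1807·0.318 + 0.2423·0.196
      = 0.0115839 + 0.071379 + 0.00482 + 0.0574626 + 0.0474908 = 0.1927363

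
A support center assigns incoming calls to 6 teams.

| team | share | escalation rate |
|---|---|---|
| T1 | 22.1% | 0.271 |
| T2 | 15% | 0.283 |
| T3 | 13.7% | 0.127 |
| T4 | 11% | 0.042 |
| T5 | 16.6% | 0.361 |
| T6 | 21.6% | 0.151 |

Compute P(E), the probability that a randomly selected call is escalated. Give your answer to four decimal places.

P(E) ≈ 0.2169

P(E) = P(E|T1)·P(T1) + P(E|T2)·P(T2) + P(E|T3)·P(T3) + P(E|T4)·P(T4) + P(E|T5)·P(T5) + P(E|T6)·P(T6)
      = 0.271·0.221 + 0.283·0.15 + 0.127·0.137 + 0.042·0.11 + 0.361·0.166 + 0.151·0.216
      = 0.059891 + 0.04245 + 0.017399 + 0.00462 + 0.059926 + 0.032616 = 0.216902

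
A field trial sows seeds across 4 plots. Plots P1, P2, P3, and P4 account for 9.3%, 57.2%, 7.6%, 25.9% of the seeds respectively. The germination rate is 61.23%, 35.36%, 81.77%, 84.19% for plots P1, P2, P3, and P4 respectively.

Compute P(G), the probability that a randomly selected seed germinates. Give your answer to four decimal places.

P(G) = P(G|P1)·P(P1) + P(G|P2)·P(P2) + P(G|P3)·P(P3) + P(G|P4)·P(P4)
      = 0.6123·0.093 + 0.3536·0.572 + 0.8177·0.076 + 0.8419·0.259
      = 0.0569439 + 0.2022592 + 0.0621452 + 0.2180521 = 0.5394004

0.5394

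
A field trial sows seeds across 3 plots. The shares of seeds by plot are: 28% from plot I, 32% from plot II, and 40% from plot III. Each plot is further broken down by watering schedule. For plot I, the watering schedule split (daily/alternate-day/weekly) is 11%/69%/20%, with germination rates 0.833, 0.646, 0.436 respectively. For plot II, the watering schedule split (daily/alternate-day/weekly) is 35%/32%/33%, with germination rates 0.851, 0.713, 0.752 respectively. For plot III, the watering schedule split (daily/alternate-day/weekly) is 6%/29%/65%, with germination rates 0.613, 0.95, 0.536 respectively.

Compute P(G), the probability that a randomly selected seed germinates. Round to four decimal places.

P(G|I) = 0.11·0.833 + 0.69·0.646 + 0.2·0.436 = 0.09163 + 0.44574 + 0.0872 = 0.62457
P(G|II) = 0.35·0.851 + 0.32·0.713 + 0.33·0.752 = 0.29785 + 0.22816 + 0.24816 = 0.77417
P(G|III) = 0.06·0.613 + 0.29·0.95 + 0.65·0.536 = 0.03678 + 0.2755 + 0.3484 = 0.66068
Then overall,
P(G) = 0.28·0.62457 + 0.32·0.77417 + 0.4·0.66068
      = 0.1748796 + 0.2477344 + 0.264272 = 0.686886

0.6869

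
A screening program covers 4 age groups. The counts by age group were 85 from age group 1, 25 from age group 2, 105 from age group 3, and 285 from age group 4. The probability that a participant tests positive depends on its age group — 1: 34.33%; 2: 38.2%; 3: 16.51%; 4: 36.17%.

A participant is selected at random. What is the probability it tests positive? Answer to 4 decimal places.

0.3183

Total: 85 + 25 + 105 + 285 = 500.
P(1) = 85/500 = 0.17. P(2) = 25/500 = 0.05. P(3) = 105/500 = 0.21. P(4) = 285/500 = 0.57.
Summing over the partition,
P(T) = P(T|1)·P(1) + P(T|2)·P(2) + P(T|3)·P(3) + P(T|4)·P(4)
      = 0.3433·0.17 + 0.382·0.05 + 0.1651·0.21 + 0.3617·0.57
      = 0.058361 + 0.0191 + 0.034671 + 0.206169 = 0.318301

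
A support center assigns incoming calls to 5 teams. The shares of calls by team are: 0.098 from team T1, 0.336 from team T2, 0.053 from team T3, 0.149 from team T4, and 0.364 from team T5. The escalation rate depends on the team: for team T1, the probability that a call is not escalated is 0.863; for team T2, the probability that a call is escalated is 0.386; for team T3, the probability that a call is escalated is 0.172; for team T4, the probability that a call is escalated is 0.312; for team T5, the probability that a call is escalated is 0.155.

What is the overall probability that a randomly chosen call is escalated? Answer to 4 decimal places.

0.2551

P(E|T1) = 1 − 0.863 = 0.137.
Summing over the partition,
P(E) = P(E|T1)·P(T1) + P(E|T2)·P(T2) + P(E|T3)·P(T3) + P(E|T4)·P(T4) + P(E|T5)·P(T5)
      = 0.137·0.098 + 0.386·0.336 + 0.172·0.053 + 0.312·0.149 + 0.155·0.364
      = 0.013426 + 0.129696 + 0.009116 + 0.046488 + 0.05642 = 0.255146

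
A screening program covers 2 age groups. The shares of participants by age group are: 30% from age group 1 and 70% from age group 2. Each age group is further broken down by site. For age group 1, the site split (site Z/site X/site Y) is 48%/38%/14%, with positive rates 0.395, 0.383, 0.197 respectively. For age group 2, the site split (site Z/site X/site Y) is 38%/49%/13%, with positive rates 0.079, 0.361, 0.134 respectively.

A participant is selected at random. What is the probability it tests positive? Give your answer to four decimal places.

0.2658

P(T|1) = 0.48·0.395 + 0.38·0.383 + 0.14·0.197 = 0.1896 + 0.14554 + 0.02758 = 0.36272
P(T|2) = 0.38·0.079 + 0.49·0.361 + 0.13·0.134 = 0.03002 + 0.17689 + 0.01742 = 0.22433
Then overall,
P(T) = 0.3·0.36272 + 0.7·0.22433
      = 0.108816 + 0.157031 = 0.265847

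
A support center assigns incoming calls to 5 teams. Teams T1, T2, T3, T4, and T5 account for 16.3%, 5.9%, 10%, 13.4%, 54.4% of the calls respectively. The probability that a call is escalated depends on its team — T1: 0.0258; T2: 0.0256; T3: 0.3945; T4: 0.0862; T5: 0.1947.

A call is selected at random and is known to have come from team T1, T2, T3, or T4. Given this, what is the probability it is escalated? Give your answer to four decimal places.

Let S = {T1, T2, T3, T4}.
P(S) = 0.163 + 0.059 + 0.1 + 0.134 = 0.456.
P(E ∩ S) = 0.0258·0.163 + 0.0256·0.059 + 0.3945·0.1 + 0.0862·0.134 = 0.0042054 + 0.0015104 + 0.03945 + 0.0115508 = 0.0567166.
P(E | S) = 0.0567166 / 0.456 = 0.124379…

0.1244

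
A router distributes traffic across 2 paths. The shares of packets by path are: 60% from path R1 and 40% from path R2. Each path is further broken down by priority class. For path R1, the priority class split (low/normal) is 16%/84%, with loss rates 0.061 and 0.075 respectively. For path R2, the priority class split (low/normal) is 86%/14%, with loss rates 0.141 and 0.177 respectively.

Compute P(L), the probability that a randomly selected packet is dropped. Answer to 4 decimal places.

0.1021

P(L|R1) = 0.16·0.061 + 0.84·0.075 = 0.00976 + 0.063 = 0.07276
P(L|R2) = 0.86·0.141 + 0.14·0.177 = 0.12126 + 0.02478 = 0.14604
By total probability over the outer partition,
P(L) = 0.6·0.07276 + 0.4·0.14604
      = 0.043656 + 0.058416 = 0.102072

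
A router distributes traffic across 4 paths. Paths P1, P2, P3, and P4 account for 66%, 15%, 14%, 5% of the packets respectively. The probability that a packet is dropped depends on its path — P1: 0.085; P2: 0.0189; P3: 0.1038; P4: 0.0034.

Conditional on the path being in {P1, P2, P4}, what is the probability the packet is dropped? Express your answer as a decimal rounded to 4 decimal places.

0.0687

Let S = {P1, P2, P4}.
P(S) = 0.66 + 0.15 + 0.05 = 0.86.
P(L ∩ S) = 0.085·0.66 + 0.0189·0.15 + 0.0034·0.05 = 0.0561 + 0.002835 + 0.00017 = 0.059105.
P(L | S) = 0.059105 / 0.86 = 0.068727…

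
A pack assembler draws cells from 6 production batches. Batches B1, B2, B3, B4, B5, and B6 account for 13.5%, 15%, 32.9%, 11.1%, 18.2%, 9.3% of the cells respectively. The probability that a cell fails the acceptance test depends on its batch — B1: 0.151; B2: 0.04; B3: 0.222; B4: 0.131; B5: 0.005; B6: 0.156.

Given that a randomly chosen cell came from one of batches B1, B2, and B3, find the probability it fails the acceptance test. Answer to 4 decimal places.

P(F|S) ≈ 0.1619

Let S = {B1, B2, B3}.
P(S) = 0.135 + 0.15 + 0.329 = 0.614.
P(F ∩ S) = 0.151·0.135 + 0.04·0.15 + 0.222·0.329 = 0.020385 + 0.006 + 0.073038 = 0.099423.
P(F | S) = 0.099423 / 0.614 = 0.161927…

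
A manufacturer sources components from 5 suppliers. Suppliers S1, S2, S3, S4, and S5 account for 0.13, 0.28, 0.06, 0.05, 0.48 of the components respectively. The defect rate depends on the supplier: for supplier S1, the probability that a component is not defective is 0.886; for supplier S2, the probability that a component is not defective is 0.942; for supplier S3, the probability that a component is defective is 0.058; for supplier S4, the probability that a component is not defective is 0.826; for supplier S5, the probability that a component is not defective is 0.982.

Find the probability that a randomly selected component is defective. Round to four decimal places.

P(D|S1) = 1 − 0.886 = 0.114.
P(D|S2) = 1 − 0.942 = 0.058.
P(D|S4) = 1 − 0.826 = 0.174.
P(D|S5) = 1 − 0.982 = 0.018.
Using total probability over the partition,
P(D) = P(D|S1)·P(S1) + P(D|S2)·P(S2) + P(D|S3)·P(S3) + P(D|S4)·P(S4) + P(D|S5)·P(S5)
      = 0.114·0.13 + 0.058·0.28 + 0.058·0.06 + 0.174·0.05 + 0.018·0.48
      = 0.01482 + 0.01624 + 0.00348 + 0.0087 + 0.00864 = 0.05188

0.0519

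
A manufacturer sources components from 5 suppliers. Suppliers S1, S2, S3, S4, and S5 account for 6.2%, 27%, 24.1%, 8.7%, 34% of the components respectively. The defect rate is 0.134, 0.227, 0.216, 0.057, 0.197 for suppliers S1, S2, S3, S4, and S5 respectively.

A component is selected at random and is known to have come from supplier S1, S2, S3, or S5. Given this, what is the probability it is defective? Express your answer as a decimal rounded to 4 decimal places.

Let S = {S1, S2, S3, S5}.
P(S) = 0.062 + 0.27 + 0.241 + 0.34 = 0.913.
P(D ∩ S) = 0.134·0.062 + 0.227·0.27 + 0.216·0.241 + 0.197·0.34 = 0.008308 + 0.06129 + 0.052056 + 0.06698 = 0.188634.
P(D | S) = 0.188634 / 0.913 = 0.206609…

0.2066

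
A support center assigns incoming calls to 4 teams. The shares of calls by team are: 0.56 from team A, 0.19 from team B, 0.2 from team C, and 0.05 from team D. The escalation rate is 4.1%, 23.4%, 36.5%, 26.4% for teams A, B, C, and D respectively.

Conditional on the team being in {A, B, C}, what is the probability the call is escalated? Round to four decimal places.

0.1478

Let S = {A, B, C}.
P(S) = 0.56 + 0.19 + 0.2 = 0.95.
P(E ∩ S) = 0.041·0.56 + 0.234·0.19 + 0.365·0.2 = 0.02296 + 0.04446 + 0.073 = 0.14042.
P(E | S) = 0.14042 / 0.95 = 0.147811…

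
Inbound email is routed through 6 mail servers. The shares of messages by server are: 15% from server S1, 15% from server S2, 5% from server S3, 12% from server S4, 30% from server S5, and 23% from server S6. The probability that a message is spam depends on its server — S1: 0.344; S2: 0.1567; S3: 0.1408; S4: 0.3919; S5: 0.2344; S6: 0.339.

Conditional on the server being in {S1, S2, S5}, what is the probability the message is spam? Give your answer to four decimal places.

Let J = {S1, S2, S5}.
P(J) = 0.15 + 0.15 + 0.3 = 0.6.
P(S ∩ J) = 0.344·0.15 + 0.1567·0.15 + 0.2344·0.3 = 0.0516 + 0.023505 + 0.07032 = 0.145425.
P(S | J) = 0.145425 / 0.6 = 0.242375…

0.2424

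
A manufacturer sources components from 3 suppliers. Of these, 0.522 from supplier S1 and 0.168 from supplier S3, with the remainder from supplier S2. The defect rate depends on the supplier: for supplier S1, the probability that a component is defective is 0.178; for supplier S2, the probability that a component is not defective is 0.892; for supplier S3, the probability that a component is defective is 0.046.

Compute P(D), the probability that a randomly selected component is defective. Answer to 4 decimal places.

P(D) ≈ 0.1341

P(S2) = 1 − (0.522 + 0.168) = 0.31.
P(D|S2) = 1 − 0.892 = 0.108.
P(D) = P(D|S1)·P(S1) + P(D|S2)·P(S2) + P(D|S3)·P(S3)
      = 0.178·0.522 + 0.108·0.31 + 0.046·0.168
      = 0.092916 + 0.03348 + 0.007728 = 0.134124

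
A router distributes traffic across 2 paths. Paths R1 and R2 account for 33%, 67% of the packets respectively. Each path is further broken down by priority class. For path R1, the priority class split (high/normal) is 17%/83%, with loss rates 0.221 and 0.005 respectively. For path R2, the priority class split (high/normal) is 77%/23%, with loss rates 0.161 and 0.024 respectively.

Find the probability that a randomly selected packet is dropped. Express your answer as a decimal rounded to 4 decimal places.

P(L|R1) = 0.17·0.221 + 0.83·0.005 = 0.03757 + 0.00415 = 0.04172
P(L|R2) = 0.77·0.161 + 0.23·0.024 = 0.12397 + 0.00552 = 0.12949
By total probability over the outer partition,
P(L) = 0.33·0.04172 + 0.67·0.12949
      = 0.0137676 + 0.0867583 = 0.1005259

P(L) ≈ 0.1005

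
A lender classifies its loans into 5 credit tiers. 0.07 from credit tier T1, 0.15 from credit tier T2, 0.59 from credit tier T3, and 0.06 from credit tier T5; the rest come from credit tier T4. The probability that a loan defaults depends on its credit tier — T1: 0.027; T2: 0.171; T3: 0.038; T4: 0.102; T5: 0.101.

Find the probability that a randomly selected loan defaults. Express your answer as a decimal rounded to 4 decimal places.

P(T4) = 1 − (0.07 + 0.15 + 0.59 + 0.06) = 0.13.
P(D) = P(D|T1)·P(T1) + P(D|T2)·P(T2) + P(D|T3)·P(T3) + P(D|T4)·P(T4) + P(D|T5)·P(T5)
      = 0.027·0.07 + 0.171·0.15 + 0.038·0.59 + 0.102·0.13 + 0.101·0.06
      = 0.00189 + 0.02565 + 0.02242 + 0.01326 + 0.00606 = 0.06928

P(D) ≈ 0.0693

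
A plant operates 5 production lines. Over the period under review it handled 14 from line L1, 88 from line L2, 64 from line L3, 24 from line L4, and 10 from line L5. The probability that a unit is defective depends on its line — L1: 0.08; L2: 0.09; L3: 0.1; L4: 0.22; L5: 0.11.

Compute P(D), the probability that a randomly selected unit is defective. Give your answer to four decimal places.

0.1091

Total: 14 + 88 + 64 + 24 + 10 = 200.
P(L1) = 14/200 = 0.07. P(L2) = 88/200 = 0.44. P(L3) = 64/200 = 0.32. P(L4) = 24/200 = 0.12. P(L5) = 10/200 = 0.05.
Summing over the partition,
P(D) = P(D|L1)·P(L1) + P(D|L2)·P(L2) + P(D|L3)·P(L3) + P(D|L4)·P(L4) + P(D|L5)·P(L5)
      = 0.08·0.07 + 0.09·0.44 + 0.1·0.32 + 0.22·0.12 + 0.11·0.05
      = 0.0056 + 0.0396 + 0.032 + 0.0264 + 0.0055 = 0.1091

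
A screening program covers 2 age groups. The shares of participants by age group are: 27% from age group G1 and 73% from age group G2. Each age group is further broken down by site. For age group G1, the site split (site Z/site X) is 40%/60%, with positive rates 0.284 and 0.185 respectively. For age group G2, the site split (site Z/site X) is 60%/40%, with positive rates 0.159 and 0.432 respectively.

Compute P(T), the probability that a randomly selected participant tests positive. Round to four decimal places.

P(T) ≈ 0.2564

P(T|G1) = 0.4·0.284 + 0.6·0.185 = 0.1136 + 0.111 = 0.2246
P(T|G2) = 0.6·0.159 + 0.4·0.432 = 0.0954 + 0.1728 = 0.2682
By total probability over the outer partition,
P(T) = 0.27·0.2246 + 0.73·0.2682
      = 0.060642 + 0.195786 = 0.256428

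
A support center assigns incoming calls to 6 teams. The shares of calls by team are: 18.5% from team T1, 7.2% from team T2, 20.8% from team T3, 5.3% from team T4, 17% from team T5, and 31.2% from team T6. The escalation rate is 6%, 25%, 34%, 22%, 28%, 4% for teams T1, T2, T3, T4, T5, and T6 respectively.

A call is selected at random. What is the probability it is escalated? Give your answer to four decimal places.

0.1716

Using total probability over the partition,
P(E) = P(E|T1)·P(T1) + P(E|T2)·P(T2) + P(E|T3)·P(T3) + P(E|T4)·P(T4) + P(E|T5)·P(T5) + P(E|T6)·P(T6)
      = 0.06·0.185 + 0.25·0.072 + 0.34·0.208 + 0.22·0.053 + 0.28·0.17 + 0.04·0.312
      = 0.0111 + 0.018 + 0.07072 + 0.01166 + 0.0476 + 0.01248 = 0.17156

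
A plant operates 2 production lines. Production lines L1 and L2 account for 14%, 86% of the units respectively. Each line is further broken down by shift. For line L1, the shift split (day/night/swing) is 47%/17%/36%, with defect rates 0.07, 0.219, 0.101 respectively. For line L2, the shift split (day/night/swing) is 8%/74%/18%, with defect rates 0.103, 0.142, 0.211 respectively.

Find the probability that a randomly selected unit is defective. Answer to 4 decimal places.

0.1450

P(D|L1) = 0.47·0.07 + 0.17·0.219 + 0.36·0.101 = 0.0329 + 0.03723 + 0.03636 = 0.10649
P(D|L2) = 0.08·0.103 + 0.74·0.142 + 0.18·0.211 = 0.00824 + 0.10508 + 0.03798 = 0.1513
Then overall,
P(D) = 0.14·0.10649 + 0.86·0.1513
      = 0.0149086 + 0.130118 = 0.1450266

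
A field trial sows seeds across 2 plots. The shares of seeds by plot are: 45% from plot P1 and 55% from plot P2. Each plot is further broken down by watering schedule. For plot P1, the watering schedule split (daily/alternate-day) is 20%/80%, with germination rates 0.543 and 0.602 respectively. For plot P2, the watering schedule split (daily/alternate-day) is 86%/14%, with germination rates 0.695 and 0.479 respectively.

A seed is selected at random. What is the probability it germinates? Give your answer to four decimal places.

0.6312

P(G|P1) = 0.2·0.543 + 0.8·0.602 = 0.1086 + 0.4816 = 0.5902
P(G|P2) = 0.86·0.695 + 0.14·0.479 = 0.5977 + 0.06706 = 0.66476
By total probability over the outer partition,
P(G) = 0.45·0.5902 + 0.55·0.66476
      = 0.26559 + 0.365618 = 0.631208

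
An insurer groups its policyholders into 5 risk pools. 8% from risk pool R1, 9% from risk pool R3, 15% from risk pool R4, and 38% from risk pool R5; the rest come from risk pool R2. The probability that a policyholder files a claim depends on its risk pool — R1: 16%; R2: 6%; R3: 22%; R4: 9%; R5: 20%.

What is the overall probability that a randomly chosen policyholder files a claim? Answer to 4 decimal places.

0.1401

P(R2) = 1 − (0.08 + 0.09 + 0.15 + 0.38) = 0.3.
Summing over the partition,
P(C) = P(C|R1)·P(R1) + P(C|R2)·P(R2) + P(C|R3)·P(R3) + P(C|R4)·P(R4) + P(C|R5)·P(R5)
      = 0.16·0.08 + 0.06·0.3 + 0.22·0.09 + 0.09·0.15 + 0.2·0.38
      = 0.0128 + 0.018 + 0.0198 + 0.0135 + 0.076 = 0.1401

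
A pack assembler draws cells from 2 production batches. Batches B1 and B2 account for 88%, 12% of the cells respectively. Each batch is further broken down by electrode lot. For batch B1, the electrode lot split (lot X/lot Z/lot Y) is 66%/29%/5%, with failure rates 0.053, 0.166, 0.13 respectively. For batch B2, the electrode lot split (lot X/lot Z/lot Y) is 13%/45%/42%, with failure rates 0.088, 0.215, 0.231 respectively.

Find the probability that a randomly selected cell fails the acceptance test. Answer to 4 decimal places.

P(F|B1) = 0.66·0.053 + 0.29·0.166 + 0.05·0.13 = 0.03498 + 0.04814 + 0.0065 = 0.08962
P(F|B2) = 0.13·0.088 + 0.45·0.215 + 0.42·0.231 = 0.01144 + 0.09675 + 0.09702 = 0.20521
Then overall,
P(F) = 0.88·0.08962 + 0.12·0.20521
      = 0.0788656 + 0.0246252 = 0.1034908

P(F) ≈ 0.1035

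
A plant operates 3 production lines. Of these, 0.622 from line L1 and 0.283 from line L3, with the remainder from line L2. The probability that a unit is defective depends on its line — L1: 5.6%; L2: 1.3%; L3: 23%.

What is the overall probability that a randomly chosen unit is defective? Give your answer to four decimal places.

P(L2) = 1 − (0.622 + 0.283) = 0.095.
By the law of total probability,
P(D) = P(D|L1)·P(L1) + P(D|L2)·P(L2) + P(D|L3)·P(L3)
      = 0.056·0.622 + 0.013·0.095 + 0.23·0.283
      = 0.034832 + 0.001235 + 0.06509 = 0.101157

0.1012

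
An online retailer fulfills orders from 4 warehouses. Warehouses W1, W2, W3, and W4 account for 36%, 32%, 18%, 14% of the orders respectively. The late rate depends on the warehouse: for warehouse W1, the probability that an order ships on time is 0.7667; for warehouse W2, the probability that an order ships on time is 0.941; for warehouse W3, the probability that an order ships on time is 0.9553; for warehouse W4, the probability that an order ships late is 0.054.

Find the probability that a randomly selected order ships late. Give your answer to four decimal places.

P(L|W1) = 1 − 0.7667 = 0.2333.
P(L|W2) = 1 − 0.941 = 0.059.
P(L|W3) = 1 − 0.9553 = 0.0447.
Summing over the partition,
P(L) = P(L|W1)·P(W1) + P(L|W2)·P(W2) + P(L|W3)·P(W3) + P(L|W4)·P(W4)
      = 0.2333·0.36 + 0.059·0.32 + 0.0447·0.18 + 0.054·0.14
      = 0.083988 + 0.01888 + 0.008046 + 0.00756 = 0.118474

0.1185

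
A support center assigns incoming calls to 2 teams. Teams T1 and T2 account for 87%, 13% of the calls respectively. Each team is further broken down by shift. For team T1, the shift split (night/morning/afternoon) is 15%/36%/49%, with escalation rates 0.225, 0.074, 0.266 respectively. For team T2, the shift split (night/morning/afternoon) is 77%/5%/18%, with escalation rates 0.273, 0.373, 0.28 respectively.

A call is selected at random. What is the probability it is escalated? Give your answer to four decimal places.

P(E|T1) = 0.15·0.225 + 0.36·0.074 + 0.49·0.266 = 0.03375 + 0.02664 + 0.13034 = 0.19073
P(E|T2) = 0.77·0.273 + 0.05·0.373 + 0.18·0.28 = 0.21021 + 0.01865 + 0.0504 = 0.27926
By total probability over the outer partition,
P(E) = 0.87·0.19073 + 0.13·0.27926
      = 0.1659351 + 0.0363038 = 0.2022389

0.2022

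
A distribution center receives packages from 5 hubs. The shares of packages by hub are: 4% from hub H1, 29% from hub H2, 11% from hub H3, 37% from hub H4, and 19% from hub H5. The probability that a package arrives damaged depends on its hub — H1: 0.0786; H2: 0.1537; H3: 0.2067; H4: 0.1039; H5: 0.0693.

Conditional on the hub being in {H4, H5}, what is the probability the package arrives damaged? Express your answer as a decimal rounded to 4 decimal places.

P(D|S) ≈ 0.0922

Let S = {H4, H5}.
P(S) = 0.37 + 0.19 = 0.56.
P(D ∩ S) = 0.1039·0.37 + 0.0693·0.19 = 0.038443 + 0.013167 = 0.05161.
P(D | S) = 0.05161 / 0.56 = 0.092161…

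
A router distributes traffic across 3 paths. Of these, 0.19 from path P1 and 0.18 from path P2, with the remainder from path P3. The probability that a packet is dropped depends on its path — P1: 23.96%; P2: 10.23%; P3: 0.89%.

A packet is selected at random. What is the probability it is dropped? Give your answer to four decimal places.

P(P3) = 1 − (0.19 + 0.18) = 0.63.
P(L) = P(L|P1)·P(P1) + P(L|P2)·P(P2) + P(L|P3)·P(P3)
      = 0.2396·0.19 + 0.1023·0.18 + 0.0089·0.63
      = 0.045524 + 0.018414 + 0.005607 = 0.069545

P(L) ≈ 0.0695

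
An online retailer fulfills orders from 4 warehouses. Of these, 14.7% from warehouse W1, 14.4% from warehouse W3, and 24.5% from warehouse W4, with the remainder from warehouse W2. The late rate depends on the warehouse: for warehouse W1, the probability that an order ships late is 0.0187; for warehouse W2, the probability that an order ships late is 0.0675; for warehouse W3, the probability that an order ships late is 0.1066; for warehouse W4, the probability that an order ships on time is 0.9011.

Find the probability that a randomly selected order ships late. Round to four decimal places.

P(W2) = 1 − (0.147 + 0.144 + 0.245) = 0.464.
P(L|W4) = 1 − 0.9011 = 0.0989.
Using total probability over the partition,
P(L) = P(L|W1)·P(W1) + P(L|W2)·P(W2) + P(L|W3)·P(W3) + P(L|W4)·P(W4)
      = 0.0187·0.147 + 0.0675·0.464 + 0.1066·0.144 + 0.0989·0.245
      = 0.0027489 + 0.03132 + 0.0153504 + 0.0242305 = 0.0736498

P(L) ≈ 0.0736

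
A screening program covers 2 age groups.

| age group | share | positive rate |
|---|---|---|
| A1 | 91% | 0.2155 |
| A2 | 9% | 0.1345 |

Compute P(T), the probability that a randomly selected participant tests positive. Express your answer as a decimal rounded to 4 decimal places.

0.2082

Summing over the partition,
P(T) = P(T|A1)·P(A1) + P(T|A2)·P(A2)
      = 0.2155·0.91 + 0.1345·0.09
      = 0.196105 + 0.012105 = 0.20821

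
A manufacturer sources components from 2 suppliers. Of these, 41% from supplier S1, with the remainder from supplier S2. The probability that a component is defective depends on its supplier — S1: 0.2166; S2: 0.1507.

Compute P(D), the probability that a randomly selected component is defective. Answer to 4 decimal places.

P(D) ≈ 0.1777

P(S2) = 1 − (0.41) = 0.59.
P(D) = P(D|S1)·P(S1) + P(D|S2)·P(S2)
      = 0.2166·0.41 + 0.1507·0.59
      = 0.088806 + 0.088913 = 0.177719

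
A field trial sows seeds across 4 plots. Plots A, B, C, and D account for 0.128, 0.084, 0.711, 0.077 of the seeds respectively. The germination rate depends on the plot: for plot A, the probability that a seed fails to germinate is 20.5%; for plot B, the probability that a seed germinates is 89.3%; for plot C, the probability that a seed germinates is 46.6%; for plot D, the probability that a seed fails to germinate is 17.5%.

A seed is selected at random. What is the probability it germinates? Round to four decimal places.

0.5716

P(G|A) = 1 − 0.205 = 0.795.
P(G|D) = 1 − 0.175 = 0.825.
By the law of total probability,
P(G) = P(G|A)·P(A) + P(G|B)·P(B) + P(G|C)·P(C) + P(G|D)·P(D)
      = 0.795·0.128 + 0.893·0.084 + 0.466·0.711 + 0.825·0.077
      = 0.10176 + 0.075012 + 0.331326 + 0.063525 = 0.571623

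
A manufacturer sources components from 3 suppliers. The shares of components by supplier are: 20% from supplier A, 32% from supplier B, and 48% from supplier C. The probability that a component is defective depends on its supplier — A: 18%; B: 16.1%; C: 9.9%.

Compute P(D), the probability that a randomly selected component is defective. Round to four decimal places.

P(D) = P(D|A)·P(A) + P(D|B)·P(B) + P(D|C)·P(C)
      = 0.18·0.2 + 0.161·0.32 + 0.099·0.48
      = 0.036 + 0.05152 + 0.04752 = 0.13504

0.1350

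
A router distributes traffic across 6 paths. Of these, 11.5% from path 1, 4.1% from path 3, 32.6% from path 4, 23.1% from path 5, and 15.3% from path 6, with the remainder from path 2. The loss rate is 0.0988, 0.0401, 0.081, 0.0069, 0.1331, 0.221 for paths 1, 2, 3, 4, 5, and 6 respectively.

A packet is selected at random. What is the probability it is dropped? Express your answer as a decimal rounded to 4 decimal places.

0.0869

P(2) = 1 − (0.115 + 0.041 + 0.326 + 0.231 + 0.153) = 0.134.
P(L) = P(L|1)·P(1) + P(L|2)·P(2) + P(L|3)·P(3) + P(L|4)·P(4) + P(L|5)·P(5) + P(L|6)·P(6)
      = 0.0988·0.115 + 0.0401·0.134 + 0.081·0.041 + 0.0069·0.326 + 0.1331·0.231 + 0.221·0.153
      = 0.011362 + 0.0053734 + 0.003321 + 0.0022494 + 0.0307461 + 0.033813 = 0.0868649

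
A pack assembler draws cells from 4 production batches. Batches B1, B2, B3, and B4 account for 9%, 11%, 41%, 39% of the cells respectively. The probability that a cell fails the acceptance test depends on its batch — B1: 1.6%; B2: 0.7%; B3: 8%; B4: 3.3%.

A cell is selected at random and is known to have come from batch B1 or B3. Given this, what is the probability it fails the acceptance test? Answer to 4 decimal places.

Let S = {B1, B3}.
P(S) = 0.09 + 0.41 = 0.5.
P(F ∩ S) = 0.016·0.09 + 0.08·0.41 = 0.00144 + 0.0328 = 0.03424.
P(F | S) = 0.03424 / 0.5 = 0.068480…

P(F|S) ≈ 0.0685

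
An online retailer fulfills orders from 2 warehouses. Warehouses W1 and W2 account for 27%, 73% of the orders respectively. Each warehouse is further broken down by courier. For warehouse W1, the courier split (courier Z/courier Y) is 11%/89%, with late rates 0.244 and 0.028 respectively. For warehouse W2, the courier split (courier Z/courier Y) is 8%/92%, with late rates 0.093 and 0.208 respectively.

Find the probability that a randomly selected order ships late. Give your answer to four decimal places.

0.1591

P(L|W1) = 0.11·0.244 + 0.89·0.028 = 0.02684 + 0.02492 = 0.05176
P(L|W2) = 0.08·0.093 + 0.92·0.208 = 0.00744 + 0.19136 = 0.1988
Then overall,
P(L) = 0.27·0.05176 + 0.73·0.1988
      = 0.0139752 + 0.145124 = 0.1590992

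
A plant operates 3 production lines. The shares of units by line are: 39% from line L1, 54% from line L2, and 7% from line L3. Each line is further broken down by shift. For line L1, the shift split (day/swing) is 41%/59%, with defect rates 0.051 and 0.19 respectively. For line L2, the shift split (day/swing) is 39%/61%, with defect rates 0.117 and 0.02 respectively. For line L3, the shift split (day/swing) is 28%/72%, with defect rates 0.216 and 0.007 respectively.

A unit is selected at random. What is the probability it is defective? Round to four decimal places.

P(D|L1) = 0.41·0.051 + 0.59·0.19 = 0.02091 + 0.1121 = 0.13301
P(D|L2) = 0.39·0.117 + 0.61·0.02 = 0.04563 + 0.0122 = 0.05783
P(D|L3) = 0.28·0.216 + 0.72·0.007 = 0.06048 + 0.00504 = 0.06552
By total probability over the outer partition,
P(D) = 0.39·0.13301 + 0.54·0.05783 + 0.07·0.06552
      = 0.0518739 + 0.0312282 + 0.0045864 = 0.0876885

P(D) ≈ 0.0877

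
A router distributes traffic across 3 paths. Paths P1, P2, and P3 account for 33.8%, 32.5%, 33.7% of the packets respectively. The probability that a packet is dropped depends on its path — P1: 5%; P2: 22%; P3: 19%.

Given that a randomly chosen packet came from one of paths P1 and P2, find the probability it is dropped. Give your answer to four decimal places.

Let S = {P1, P2}.
P(S) = 0.338 + 0.325 = 0.663.
P(L ∩ S) = 0.05·0.338 + 0.22·0.325 = 0.0169 + 0.0715 = 0.0884.
P(L | S) = 0.0884 / 0.663 = 0.133333…

0.1333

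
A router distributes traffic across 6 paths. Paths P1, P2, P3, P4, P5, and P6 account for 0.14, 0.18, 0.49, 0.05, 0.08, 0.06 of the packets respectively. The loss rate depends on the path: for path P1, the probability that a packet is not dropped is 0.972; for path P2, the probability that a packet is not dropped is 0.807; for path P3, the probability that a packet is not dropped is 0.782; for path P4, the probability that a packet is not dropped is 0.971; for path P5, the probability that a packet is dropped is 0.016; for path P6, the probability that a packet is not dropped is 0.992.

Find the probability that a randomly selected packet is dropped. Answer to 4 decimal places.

P(L) ≈ 0.1487

P(L|P1) = 1 − 0.972 = 0.028.
P(L|P2) = 1 − 0.807 = 0.193.
P(L|P3) = 1 − 0.782 = 0.218.
P(L|P4) = 1 − 0.971 = 0.029.
P(L|P6) = 1 − 0.992 = 0.008.
By the law of total probability,
P(L) = P(L|P1)·P(P1) + P(L|P2)·P(P2) + P(L|P3)·P(P3) + P(L|P4)·P(P4) + P(L|P5)·P(P5) + P(L|P6)·P(P6)
      = 0.028·0.14 + 0.193·0.18 + 0.218·0.49 + 0.029·0.05 + 0.016·0.08 + 0.008·0.06
      = 0.00392 + 0.03474 + 0.10682 + 0.00145 + 0.00128 + 0.00048 = 0.14869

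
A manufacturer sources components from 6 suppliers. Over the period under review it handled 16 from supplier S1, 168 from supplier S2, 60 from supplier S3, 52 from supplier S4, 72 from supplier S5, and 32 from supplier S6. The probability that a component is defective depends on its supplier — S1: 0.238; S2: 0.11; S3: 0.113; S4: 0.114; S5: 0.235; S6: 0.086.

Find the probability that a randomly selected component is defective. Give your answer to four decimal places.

Total: 16 + 168 + 60 + 52 + 72 + 32 = 400.
P(S1) = 16/400 = 0.04. P(S2) = 168/400 = 0.42. P(S3) = 60/400 = 0.15. P(S4) = 52/400 = 0.13. P(S5) = 72/400 = 0.18. P(S6) = 32/400 = 0.08.
P(D) = P(D|S1)·P(S1) + P(D|S2)·P(S2) + P(D|S3)·P(S3) + P(D|S4)·P(S4) + P(D|S5)·P(S5) + P(D|S6)·P(S6)
      = 0.238·0.04 + 0.11·0.42 + 0.113·0.15 + 0.114·0.13 + 0.235·0.18 + 0.086·0.08
      = 0.00952 + 0.0462 + 0.01695 + 0.01482 + 0.0423 + 0.00688 = 0.13667

0.1367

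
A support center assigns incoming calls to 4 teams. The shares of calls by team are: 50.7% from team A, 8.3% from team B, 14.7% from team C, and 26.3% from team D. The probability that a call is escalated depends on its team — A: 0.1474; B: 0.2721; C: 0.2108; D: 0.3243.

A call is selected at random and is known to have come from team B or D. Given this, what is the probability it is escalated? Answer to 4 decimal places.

P(E|S) ≈ 0.3118

Let S = {B, D}.
P(S) = 0.083 + 0.263 = 0.346.
P(E ∩ S) = 0.2721·0.083 + 0.3243·0.263 = 0.0225843 + 0.0852909 = 0.1078752.
P(E | S) = 0.1078752 / 0.346 = 0.311778…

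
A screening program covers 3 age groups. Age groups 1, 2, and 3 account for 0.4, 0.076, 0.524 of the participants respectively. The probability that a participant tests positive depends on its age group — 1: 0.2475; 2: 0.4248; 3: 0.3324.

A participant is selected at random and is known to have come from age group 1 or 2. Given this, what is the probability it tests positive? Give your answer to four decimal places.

Let S = {1, 2}.
P(S) = 0.4 + 0.076 = 0.476.
P(T ∩ S) = 0.2475·0.4 + 0.4248·0.076 = 0.099 + 0.0322848 = 0.1312848.
P(T | S) = 0.1312848 / 0.476 = 0.275808…

P(T|S) ≈ 0.2758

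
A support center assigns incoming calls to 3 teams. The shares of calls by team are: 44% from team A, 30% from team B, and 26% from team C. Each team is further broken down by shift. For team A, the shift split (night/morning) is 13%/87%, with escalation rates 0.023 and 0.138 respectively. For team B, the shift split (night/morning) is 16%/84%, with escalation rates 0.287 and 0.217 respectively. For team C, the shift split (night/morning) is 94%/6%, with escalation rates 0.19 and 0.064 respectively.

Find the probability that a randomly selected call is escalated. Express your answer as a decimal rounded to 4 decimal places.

P(E) ≈ 0.1700

P(E|A) = 0.13·0.023 + 0.87·0.138 = 0.00299 + 0.12006 = 0.12305
P(E|B) = 0.16·0.287 + 0.84·0.217 = 0.04592 + 0.18228 = 0.2282
P(E|C) = 0.94·0.19 + 0.06·0.064 = 0.1786 + 0.00384 = 0.18244
Then overall,
P(E) = 0.44·0.12305 + 0.3·0.2282 + 0.26·0.18244
      = 0.054142 + 0.06846 + 0.0474344 = 0.1700364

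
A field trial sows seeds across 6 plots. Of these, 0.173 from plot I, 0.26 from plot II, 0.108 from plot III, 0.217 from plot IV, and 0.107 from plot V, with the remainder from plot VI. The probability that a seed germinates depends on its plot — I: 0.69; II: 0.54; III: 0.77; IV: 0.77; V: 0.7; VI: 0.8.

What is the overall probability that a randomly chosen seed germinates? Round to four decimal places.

P(VI) = 1 − (0.173 + 0.26 + 0.108 + 0.217 + 0.107) = 0.135.
Using total probability over the partition,
P(G) = P(G|I)·P(I) + P(G|II)·P(II) + P(G|III)·P(III) + P(G|IV)·P(IV) + P(G|V)·P(V) + P(G|VI)·P(VI)
      = 0.69·0.173 + 0.54·0.26 + 0.77·0.108 + 0.77·0.217 + 0.7·0.107 + 0.8·0.135
      = 0.11937 + 0.1404 + 0.08316 + 0.16709 + 0.0749 + 0.108 = 0.69292

P(G) ≈ 0.6929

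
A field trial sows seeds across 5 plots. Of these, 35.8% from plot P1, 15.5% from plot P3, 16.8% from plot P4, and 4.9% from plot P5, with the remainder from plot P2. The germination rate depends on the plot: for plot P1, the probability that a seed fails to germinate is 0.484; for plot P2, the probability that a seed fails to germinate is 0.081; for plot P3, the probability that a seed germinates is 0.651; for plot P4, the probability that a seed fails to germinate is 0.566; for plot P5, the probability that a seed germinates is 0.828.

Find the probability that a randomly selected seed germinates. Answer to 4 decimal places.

P(P2) = 1 − (0.358 + 0.155 + 0.168 + 0.049) = 0.27.
P(G|P1) = 1 − 0.484 = 0.516.
P(G|P2) = 1 − 0.081 = 0.919.
P(G|P4) = 1 − 0.566 = 0.434.
P(G) = P(G|P1)·P(P1) + P(G|P2)·P(P2) + P(G|P3)·P(P3) + P(G|P4)·P(P4) + P(G|P5)·P(P5)
      = 0.516·0.358 + 0.919·0.27 + 0.651·0.155 + 0.434·0.168 + 0.828·0.049
      = 0.184728 + 0.24813 + 0.100905 + 0.072912 + 0.040572 = 0.647247

P(G) ≈ 0.6472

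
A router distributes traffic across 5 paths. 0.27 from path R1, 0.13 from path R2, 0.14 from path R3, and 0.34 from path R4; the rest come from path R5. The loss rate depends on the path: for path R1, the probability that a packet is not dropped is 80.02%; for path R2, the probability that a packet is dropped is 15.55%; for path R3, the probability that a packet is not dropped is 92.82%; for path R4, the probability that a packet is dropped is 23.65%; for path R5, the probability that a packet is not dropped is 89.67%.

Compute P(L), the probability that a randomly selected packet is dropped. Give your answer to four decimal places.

P(R5) = 1 − (0.27 + 0.13 + 0.14 + 0.34) = 0.12.
P(L|R1) = 1 − 0.8002 = 0.1998.
P(L|R3) = 1 − 0.9282 = 0.0718.
P(L|R5) = 1 − 0.8967 = 0.1033.
Using total probability over the partition,
P(L) = P(L|R1)·P(R1) + P(L|R2)·P(R2) + P(L|R3)·P(R3) + P(L|R4)·P(R4) + P(L|R5)·P(R5)
      = 0.1998·0.27 + 0.1555·0.13 + 0.0718·0.14 + 0.2365·0.34 + 0.1033·0.12
      = 0.053946 + 0.020215 + 0.010052 + 0.08041 + 0.012396 = 0.177019

P(L) ≈ 0.1770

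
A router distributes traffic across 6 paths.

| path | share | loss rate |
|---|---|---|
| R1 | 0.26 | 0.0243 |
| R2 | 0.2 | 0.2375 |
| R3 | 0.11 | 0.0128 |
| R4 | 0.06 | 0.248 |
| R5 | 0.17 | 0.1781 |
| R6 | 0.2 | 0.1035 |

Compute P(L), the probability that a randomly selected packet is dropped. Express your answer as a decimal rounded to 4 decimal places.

P(L) = P(L|R1)·P(R1) + P(L|R2)·P(R2) + P(L|R3)·P(R3) + P(L|R4)·P(R4) + P(L|R5)·P(R5) + P(L|R6)·P(R6)
      = 0.0243·0.26 + 0.2375·0.2 + 0.0128·0.11 + 0.248·0.06 + 0.1781·0.17 + 0.1035·0.2
      = 0.006318 + 0.0475 + 0.001408 + 0.01488 + 0.030277 + 0.0207 = 0.121083

P(L) ≈ 0.1211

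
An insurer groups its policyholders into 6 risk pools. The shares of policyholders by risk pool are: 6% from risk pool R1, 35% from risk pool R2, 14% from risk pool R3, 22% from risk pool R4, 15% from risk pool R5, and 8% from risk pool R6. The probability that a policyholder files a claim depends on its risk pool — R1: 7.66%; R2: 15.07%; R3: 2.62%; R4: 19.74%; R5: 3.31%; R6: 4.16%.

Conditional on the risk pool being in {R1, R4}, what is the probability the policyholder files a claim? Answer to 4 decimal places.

Let S = {R1, R4}.
P(S) = 0.06 + 0.22 = 0.28.
P(C ∩ S) = 0.0766·0.06 + 0.1974·0.22 = 0.004596 + 0.043428 = 0.048024.
P(C | S) = 0.048024 / 0.28 = 0.171514…

0.1715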